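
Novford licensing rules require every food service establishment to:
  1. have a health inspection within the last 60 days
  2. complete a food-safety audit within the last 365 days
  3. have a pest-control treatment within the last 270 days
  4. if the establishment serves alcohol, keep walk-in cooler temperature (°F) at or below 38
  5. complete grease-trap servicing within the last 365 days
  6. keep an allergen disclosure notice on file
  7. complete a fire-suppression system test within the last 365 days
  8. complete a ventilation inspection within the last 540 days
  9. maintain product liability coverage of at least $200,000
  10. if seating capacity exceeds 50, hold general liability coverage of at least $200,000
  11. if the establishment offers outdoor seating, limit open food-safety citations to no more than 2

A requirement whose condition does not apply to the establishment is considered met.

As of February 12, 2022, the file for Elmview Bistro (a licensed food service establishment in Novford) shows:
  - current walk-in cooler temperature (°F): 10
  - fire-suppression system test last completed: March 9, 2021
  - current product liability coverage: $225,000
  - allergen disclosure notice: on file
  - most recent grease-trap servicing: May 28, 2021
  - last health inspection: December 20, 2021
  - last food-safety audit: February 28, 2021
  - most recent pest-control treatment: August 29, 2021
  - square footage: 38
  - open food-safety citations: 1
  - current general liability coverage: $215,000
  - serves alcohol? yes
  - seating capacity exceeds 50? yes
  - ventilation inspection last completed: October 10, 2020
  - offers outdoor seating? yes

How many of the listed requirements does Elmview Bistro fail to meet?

1. health inspection 54 days ago vs limit 60 → met
2. food-safety audit 349 days ago vs limit 365 → met
3. pest-control treatment 167 days ago vs limit 270 → met
4. condition 'serves alcohol' holds; walk-in cooler temperature (°F) 10 ≤ 38 → met
5. grease-trap servicing 260 days ago vs limit 365 → met
6. allergen disclosure notice present → met
7. fire-suppression system test 340 days ago vs limit 365 → met
8. ventilation inspection 490 days ago vs limit 540 → met
9. product liability coverage $225,000 ≥ $200,000 → met
10. condition 'seating capacity exceeds 50' holds; general liability coverage $215,000 ≥ $200,000 → met
11. condition 'offers outdoor seating' holds; open food-safety citations 1 ≤ 2 → met
Not met: 0 of 11

0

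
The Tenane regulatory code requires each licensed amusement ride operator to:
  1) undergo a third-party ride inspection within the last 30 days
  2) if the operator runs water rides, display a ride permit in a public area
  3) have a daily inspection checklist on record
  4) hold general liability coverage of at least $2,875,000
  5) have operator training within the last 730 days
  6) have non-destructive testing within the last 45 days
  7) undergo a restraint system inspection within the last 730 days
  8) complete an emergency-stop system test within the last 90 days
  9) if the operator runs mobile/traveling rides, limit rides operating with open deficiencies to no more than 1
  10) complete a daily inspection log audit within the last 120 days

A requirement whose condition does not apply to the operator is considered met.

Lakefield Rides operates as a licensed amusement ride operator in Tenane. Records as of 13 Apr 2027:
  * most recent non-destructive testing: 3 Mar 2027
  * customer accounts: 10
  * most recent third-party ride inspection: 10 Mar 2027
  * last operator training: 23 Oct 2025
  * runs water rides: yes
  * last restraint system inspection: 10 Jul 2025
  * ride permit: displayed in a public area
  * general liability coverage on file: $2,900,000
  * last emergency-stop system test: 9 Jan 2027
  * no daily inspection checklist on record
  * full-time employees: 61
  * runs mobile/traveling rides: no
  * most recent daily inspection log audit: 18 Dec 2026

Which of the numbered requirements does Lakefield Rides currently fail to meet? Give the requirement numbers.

1. third-party ride inspection 34 days ago vs limit 30 → not met
2. condition 'runs water rides' holds; ride permit present → met
3. daily inspection checklist absent → not met
4. general liability coverage $2,900,000 ≥ $2,875,000 → met
5. operator training 537 days ago vs limit 730 → met
6. non-destructive testing 41 days ago vs limit 45 → met
7. restraint system inspection 642 days ago vs limit 730 → met
8. emergency-stop system test 94 days ago vs limit 90 → not met
9. condition 'runs mobile/traveling rides' does not hold → requirement n/a → met
10. daily inspection log audit 116 days ago vs limit 120 → met
Not met: 1, 3, 8

1, 3, 8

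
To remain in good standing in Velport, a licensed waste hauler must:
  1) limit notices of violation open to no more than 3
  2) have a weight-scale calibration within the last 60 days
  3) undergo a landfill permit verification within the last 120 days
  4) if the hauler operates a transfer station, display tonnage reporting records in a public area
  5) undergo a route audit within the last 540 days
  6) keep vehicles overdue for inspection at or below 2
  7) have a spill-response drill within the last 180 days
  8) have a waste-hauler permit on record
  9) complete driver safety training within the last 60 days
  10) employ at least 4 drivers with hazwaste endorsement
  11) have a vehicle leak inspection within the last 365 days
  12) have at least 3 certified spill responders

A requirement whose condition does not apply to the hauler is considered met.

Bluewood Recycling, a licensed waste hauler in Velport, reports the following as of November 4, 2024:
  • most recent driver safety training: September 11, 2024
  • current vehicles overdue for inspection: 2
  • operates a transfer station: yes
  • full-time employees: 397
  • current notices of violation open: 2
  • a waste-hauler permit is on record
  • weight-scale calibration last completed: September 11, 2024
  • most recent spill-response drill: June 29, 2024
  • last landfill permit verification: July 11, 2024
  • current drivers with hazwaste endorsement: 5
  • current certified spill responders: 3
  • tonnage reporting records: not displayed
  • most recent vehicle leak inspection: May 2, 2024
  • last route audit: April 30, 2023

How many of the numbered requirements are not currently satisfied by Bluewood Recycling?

2

1. notices of violation open 2 ≤ 3 → met
2. weight-scale calibration 54 days ago vs limit 60 → met
3. landfill permit verification 116 days ago vs limit 120 → met
4. condition 'operates a transfer station' holds; tonnage reporting records absent → not met
5. route audit 554 days ago vs limit 540 → not met
6. vehicles overdue for inspection 2 ≤ 2 → met
7. spill-response drill 128 days ago vs limit 180 → met
8. waste-hauler permit present → met
9. driver safety training 54 days ago vs limit 60 → met
10. drivers with hazwaste endorsement 5 ≥ 4 → met
11. vehicle leak inspection 186 days ago vs limit 365 → met
12. certified spill responders 3 ≥ 3 → met
Not met: 2 of 12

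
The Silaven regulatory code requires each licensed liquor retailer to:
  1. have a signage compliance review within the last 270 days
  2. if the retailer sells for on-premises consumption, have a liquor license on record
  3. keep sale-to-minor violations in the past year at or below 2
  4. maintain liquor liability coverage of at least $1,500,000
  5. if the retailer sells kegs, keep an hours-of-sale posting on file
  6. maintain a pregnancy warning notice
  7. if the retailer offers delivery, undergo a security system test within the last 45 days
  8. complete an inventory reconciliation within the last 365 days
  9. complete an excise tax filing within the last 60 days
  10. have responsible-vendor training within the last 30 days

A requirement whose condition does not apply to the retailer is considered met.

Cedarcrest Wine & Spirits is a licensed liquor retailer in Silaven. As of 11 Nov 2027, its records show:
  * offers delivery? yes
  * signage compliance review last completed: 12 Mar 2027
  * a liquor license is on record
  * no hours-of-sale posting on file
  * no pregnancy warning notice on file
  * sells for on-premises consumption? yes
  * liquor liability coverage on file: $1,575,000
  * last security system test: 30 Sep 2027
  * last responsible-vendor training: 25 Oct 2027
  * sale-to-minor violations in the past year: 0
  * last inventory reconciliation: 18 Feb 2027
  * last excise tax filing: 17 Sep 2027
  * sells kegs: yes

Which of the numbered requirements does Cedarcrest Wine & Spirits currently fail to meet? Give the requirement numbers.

5, 6

1. signage compliance review 244 days ago vs limit 270 → met
2. condition 'sells for on-premises consumption' holds; liquor license present → met
3. sale-to-minor violations in the past year 0 ≤ 2 → met
4. liquor liability coverage $1,575,000 ≥ $1,500,000 → met
5. condition 'sells kegs' holds; hours-of-sale posting absent → not met
6. pregnancy warning notice absent → not met
7. condition 'offers delivery' holds; security system test 42 days ago vs limit 45 → met
8. inventory reconciliation 266 days ago vs limit 365 → met
9. excise tax filing 55 days ago vs limit 60 → met
10. responsible-vendor training 17 days ago vs limit 30 → met
Not met: 5, 6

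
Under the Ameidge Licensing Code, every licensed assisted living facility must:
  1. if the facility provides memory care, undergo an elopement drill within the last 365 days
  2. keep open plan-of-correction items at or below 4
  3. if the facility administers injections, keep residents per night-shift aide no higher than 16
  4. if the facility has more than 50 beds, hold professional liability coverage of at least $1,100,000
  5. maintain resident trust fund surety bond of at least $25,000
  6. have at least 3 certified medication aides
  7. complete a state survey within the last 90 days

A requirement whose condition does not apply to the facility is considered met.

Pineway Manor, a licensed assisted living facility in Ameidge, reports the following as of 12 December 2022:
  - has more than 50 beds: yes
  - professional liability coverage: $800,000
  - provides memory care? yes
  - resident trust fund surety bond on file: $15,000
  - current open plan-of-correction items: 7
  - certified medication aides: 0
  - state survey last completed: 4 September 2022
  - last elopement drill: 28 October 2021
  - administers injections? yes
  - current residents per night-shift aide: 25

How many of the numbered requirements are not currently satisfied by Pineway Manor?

1. condition 'provides memory care' holds; elopement drill 410 days ago vs limit 365 → not met
2. open plan-of-correction items 7 > 4 → not met
3. condition 'administers injections' holds; residents per night-shift aide 25 > 16 → not met
4. condition 'has more than 50 beds' holds; professional liability coverage $800,000 < $1,100,000 → not met
5. resident trust fund surety bond $15,000 < $25,000 → not met
6. certified medication aides 0 < 3 → not met
7. state survey 99 days ago vs limit 90 → not met
Not met: 7 of 7

7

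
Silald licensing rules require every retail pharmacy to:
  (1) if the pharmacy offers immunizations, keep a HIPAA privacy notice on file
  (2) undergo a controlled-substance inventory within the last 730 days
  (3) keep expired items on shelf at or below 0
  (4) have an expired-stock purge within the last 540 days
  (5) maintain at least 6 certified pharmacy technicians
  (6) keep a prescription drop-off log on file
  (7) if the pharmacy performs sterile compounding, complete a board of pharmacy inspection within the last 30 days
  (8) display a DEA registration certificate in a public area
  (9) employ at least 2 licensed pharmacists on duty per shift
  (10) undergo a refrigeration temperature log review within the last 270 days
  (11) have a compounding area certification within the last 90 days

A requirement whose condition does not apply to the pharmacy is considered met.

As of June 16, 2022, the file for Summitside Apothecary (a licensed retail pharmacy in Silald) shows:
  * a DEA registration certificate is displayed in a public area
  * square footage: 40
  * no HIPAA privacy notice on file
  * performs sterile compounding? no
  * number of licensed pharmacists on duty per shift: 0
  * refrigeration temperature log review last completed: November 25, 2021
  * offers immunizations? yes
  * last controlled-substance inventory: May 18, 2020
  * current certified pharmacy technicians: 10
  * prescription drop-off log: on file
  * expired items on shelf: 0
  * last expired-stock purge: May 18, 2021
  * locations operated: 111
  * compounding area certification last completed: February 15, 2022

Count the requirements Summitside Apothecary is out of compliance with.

1. condition 'offers immunizations' holds; HIPAA privacy notice absent → not met
2. controlled-substance inventory 759 days ago vs limit 730 → not met
3. expired items on shelf 0 ≤ 0 → met
4. expired-stock purge 394 days ago vs limit 540 → met
5. certified pharmacy technicians 10 ≥ 6 → met
6. prescription drop-off log present → met
7. condition 'performs sterile compounding' does not hold → requirement n/a → met
8. DEA registration certificate present → met
9. licensed pharmacists on duty per shift 0 < 2 → not met
10. refrigeration temperature log review 203 days ago vs limit 270 → met
11. compounding area certification 121 days ago vs limit 90 → not met
Not met: 4 of 11

4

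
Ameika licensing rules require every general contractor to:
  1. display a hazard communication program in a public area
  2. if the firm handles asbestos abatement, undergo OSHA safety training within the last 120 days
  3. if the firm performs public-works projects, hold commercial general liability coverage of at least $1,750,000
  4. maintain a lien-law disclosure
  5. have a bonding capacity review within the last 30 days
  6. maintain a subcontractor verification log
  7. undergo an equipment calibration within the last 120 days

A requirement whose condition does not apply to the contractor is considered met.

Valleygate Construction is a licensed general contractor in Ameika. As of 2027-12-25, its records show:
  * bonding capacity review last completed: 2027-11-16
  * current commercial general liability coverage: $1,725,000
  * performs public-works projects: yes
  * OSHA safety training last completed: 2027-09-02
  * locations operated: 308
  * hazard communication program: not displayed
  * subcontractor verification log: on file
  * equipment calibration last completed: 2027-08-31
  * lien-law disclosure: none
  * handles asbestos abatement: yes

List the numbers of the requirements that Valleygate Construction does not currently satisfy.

1, 3, 4, 5

1. hazard communication program absent → not met
2. condition 'handles asbestos abatement' holds; OSHA safety training 114 days ago vs limit 120 → met
3. condition 'performs public-works projects' holds; commercial general liability coverage $1,725,000 < $1,750,000 → not met
4. lien-law disclosure absent → not met
5. bonding capacity review 39 days ago vs limit 30 → not met
6. subcontractor verification log present → met
7. equipment calibration 116 days ago vs limit 120 → met
Not met: 1, 3, 4, 5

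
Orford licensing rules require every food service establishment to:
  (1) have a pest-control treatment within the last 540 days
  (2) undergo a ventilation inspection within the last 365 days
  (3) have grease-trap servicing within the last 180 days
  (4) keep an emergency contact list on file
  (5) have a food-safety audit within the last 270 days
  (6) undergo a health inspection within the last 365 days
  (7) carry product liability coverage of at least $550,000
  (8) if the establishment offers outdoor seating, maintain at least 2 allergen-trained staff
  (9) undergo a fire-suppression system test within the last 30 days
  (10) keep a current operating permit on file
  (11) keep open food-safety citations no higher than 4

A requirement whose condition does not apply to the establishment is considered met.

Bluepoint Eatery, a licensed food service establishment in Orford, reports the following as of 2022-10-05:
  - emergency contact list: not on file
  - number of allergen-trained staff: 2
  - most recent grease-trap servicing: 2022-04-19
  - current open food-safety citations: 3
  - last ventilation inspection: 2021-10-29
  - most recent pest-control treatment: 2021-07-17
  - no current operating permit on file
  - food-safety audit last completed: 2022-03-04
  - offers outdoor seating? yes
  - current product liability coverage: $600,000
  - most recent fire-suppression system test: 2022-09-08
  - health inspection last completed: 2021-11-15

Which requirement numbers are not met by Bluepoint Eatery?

4, 10

1. pest-control treatment 445 days ago vs limit 540 → met
2. ventilation inspection 341 days ago vs limit 365 → met
3. grease-trap servicing 169 days ago vs limit 180 → met
4. emergency contact list absent → not met
5. food-safety audit 215 days ago vs limit 270 → met
6. health inspection 324 days ago vs limit 365 → met
7. product liability coverage $600,000 ≥ $550,000 → met
8. condition 'offers outdoor seating' holds; allergen-trained staff 2 ≥ 2 → met
9. fire-suppression system test 27 days ago vs limit 30 → met
10. current operating permit absent → not met
11. open food-safety citations 3 ≤ 4 → met
Not met: 4, 10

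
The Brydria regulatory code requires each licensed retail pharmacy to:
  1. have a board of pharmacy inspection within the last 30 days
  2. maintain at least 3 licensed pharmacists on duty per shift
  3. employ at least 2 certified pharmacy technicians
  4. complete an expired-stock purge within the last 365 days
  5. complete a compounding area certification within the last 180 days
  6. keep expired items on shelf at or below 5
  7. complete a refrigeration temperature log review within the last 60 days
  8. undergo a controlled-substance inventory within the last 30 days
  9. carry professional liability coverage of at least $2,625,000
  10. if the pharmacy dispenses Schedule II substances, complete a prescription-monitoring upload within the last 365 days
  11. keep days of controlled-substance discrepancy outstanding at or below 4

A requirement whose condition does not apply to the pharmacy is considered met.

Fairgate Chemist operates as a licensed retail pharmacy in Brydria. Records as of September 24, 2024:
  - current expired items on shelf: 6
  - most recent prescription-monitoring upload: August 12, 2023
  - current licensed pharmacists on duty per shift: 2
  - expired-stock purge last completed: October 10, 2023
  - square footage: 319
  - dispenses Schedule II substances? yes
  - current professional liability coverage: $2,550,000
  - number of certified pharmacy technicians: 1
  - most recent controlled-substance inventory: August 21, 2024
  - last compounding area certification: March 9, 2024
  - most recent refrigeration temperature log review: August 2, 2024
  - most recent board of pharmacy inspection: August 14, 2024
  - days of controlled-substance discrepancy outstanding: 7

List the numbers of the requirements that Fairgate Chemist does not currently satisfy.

1. board of pharmacy inspection 41 days ago vs limit 30 → not met
2. licensed pharmacists on duty per shift 2 < 3 → not met
3. certified pharmacy technicians 1 < 2 → not met
4. expired-stock purge 350 days ago vs limit 365 → met
5. compounding area certification 199 days ago vs limit 180 → not met
6. expired items on shelf 6 > 5 → not met
7. refrigeration temperature log review 53 days ago vs limit 60 → met
8. controlled-substance inventory 34 days ago vs limit 30 → not met
9. professional liability coverage $2,550,000 < $2,625,000 → not met
10. condition 'dispenses Schedule II substances' holds; prescription-monitoring upload 409 days ago vs limit 365 → not met
11. days of controlled-substance discrepancy outstanding 7 > 4 → not met
Not met: 1, 2, 3, 5, 6, 8, 9, 10, 11

1, 2, 3, 5, 6, 8, 9, 10, 11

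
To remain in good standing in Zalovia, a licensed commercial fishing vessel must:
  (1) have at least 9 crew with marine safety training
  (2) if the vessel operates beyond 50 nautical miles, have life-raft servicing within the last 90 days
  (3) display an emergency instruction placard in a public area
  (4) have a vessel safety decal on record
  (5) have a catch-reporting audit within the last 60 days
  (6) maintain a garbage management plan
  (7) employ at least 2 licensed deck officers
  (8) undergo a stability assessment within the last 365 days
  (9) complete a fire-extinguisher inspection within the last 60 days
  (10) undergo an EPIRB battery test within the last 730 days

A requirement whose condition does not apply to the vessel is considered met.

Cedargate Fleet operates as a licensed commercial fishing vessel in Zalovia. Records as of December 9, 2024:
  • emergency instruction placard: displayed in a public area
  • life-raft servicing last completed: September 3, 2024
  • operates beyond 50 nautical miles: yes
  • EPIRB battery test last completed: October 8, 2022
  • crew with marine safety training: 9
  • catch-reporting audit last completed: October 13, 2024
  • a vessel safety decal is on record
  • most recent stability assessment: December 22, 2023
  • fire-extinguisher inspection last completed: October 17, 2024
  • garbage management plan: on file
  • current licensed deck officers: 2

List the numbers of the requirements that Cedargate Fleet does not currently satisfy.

2, 10

1. crew with marine safety training 9 ≥ 9 → met
2. condition 'operates beyond 50 nautical miles' holds; life-raft servicing 97 days ago vs limit 90 → not met
3. emergency instruction placard present → met
4. vessel safety decal present → met
5. catch-reporting audit 57 days ago vs limit 60 → met
6. garbage management plan present → met
7. licensed deck officers 2 ≥ 2 → met
8. stability assessment 353 days ago vs limit 365 → met
9. fire-extinguisher inspection 53 days ago vs limit 60 → met
10. EPIRB battery test 793 days ago vs limit 730 → not met
Not met: 2, 10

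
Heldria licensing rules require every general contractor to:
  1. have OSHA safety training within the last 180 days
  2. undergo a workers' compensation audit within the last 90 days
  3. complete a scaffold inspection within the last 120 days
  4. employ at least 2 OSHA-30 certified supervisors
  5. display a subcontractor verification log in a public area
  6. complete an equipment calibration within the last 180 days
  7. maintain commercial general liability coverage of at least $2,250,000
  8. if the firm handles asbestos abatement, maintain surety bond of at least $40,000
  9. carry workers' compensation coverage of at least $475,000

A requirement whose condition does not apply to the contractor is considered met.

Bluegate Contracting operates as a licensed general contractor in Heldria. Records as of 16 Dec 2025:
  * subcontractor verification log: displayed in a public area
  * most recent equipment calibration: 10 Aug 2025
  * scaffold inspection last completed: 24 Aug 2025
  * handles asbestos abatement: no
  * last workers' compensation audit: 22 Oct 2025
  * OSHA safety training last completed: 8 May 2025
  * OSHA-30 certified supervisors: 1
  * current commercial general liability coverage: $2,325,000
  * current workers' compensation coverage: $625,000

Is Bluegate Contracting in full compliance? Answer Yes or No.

No

1. OSHA safety training 222 days ago vs limit 180 → not met
2. workers' compensation audit 55 days ago vs limit 90 → met
3. scaffold inspection 114 days ago vs limit 120 → met
4. OSHA-30 certified supervisors 1 < 2 → not met
5. subcontractor verification log present → met
6. equipment calibration 128 days ago vs limit 180 → met
7. commercial general liability coverage $2,325,000 ≥ $2,250,000 → met
8. condition 'handles asbestos abatement' does not hold → requirement n/a → met
9. workers' compensation coverage $625,000 ≥ $475,000 → met
Not met: 1, 4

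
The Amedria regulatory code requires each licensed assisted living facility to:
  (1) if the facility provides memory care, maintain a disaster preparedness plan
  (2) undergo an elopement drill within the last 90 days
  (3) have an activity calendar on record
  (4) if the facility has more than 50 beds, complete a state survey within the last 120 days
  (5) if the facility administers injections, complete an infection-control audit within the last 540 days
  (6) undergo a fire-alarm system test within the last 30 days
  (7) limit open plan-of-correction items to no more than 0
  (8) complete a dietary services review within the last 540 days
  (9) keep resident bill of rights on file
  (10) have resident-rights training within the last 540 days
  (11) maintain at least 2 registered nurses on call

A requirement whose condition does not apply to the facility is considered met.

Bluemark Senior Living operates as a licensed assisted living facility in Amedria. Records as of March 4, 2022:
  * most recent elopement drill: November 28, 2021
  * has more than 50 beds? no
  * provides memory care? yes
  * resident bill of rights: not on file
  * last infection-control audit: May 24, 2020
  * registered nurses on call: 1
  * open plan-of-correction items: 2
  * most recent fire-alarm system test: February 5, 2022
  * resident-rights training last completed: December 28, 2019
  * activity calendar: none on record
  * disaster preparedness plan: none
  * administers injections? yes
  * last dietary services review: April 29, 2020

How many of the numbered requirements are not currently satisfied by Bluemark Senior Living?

9

1. condition 'provides memory care' holds; disaster preparedness plan absent → not met
2. elopement drill 96 days ago vs limit 90 → not met
3. activity calendar absent → not met
4. condition 'has more than 50 beds' does not hold → requirement n/a → met
5. condition 'administers injections' holds; infection-control audit 649 days ago vs limit 540 → not met
6. fire-alarm system test 27 days ago vs limit 30 → met
7. open plan-of-correction items 2 > 0 → not met
8. dietary services review 674 days ago vs limit 540 → not met
9. resident bill of rights absent → not met
10. resident-rights training 797 days ago vs limit 540 → not met
11. registered nurses on call 1 < 2 → not met
Not met: 9 of 11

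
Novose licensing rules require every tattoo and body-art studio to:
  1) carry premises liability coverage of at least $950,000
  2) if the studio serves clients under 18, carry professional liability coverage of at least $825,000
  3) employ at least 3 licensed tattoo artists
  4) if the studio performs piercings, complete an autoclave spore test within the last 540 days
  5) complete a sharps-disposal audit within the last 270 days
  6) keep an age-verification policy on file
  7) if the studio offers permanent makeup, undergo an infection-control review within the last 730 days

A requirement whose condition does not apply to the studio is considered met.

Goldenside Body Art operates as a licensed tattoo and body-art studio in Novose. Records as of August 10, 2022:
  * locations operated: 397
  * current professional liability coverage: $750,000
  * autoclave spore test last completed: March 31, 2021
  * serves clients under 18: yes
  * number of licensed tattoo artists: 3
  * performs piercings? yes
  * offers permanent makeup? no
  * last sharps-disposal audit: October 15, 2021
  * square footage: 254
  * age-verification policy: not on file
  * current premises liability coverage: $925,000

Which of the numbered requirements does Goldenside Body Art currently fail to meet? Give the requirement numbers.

1. premises liability coverage $925,000 < $950,000 → not met
2. condition 'serves clients under 18' holds; professional liability coverage $750,000 < $825,000 → not met
3. licensed tattoo artists 3 ≥ 3 → met
4. condition 'performs piercings' holds; autoclave spore test 497 days ago vs limit 540 → met
5. sharps-disposal audit 299 days ago vs limit 270 → not met
6. age-verification policy absent → not met
7. condition 'offers permanent makeup' does not hold → requirement n/a → met
Not met: 1, 2, 5, 6

1, 2, 5, 6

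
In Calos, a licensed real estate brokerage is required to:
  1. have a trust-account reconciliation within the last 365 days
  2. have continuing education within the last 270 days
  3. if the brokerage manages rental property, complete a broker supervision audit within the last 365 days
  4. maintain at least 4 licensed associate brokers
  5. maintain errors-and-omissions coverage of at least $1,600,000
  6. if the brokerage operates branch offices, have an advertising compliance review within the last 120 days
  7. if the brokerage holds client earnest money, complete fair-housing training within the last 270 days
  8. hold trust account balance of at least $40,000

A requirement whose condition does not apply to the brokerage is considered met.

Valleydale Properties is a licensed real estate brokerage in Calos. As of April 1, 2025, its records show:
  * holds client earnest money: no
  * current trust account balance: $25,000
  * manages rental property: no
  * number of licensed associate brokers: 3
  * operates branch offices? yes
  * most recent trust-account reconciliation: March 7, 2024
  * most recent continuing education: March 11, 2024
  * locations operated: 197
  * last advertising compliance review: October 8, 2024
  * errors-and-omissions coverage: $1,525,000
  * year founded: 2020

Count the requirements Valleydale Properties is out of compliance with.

6

1. trust-account reconciliation 390 days ago vs limit 365 → not met
2. continuing education 386 days ago vs limit 270 → not met
3. condition 'manages rental property' does not hold → requirement n/a → met
4. licensed associate brokers 3 < 4 → not met
5. errors-and-omissions coverage $1,525,000 < $1,600,000 → not met
6. condition 'operates branch offices' holds; advertising compliance review 175 days ago vs limit 120 → not met
7. condition 'holds client earnest money' does not hold → requirement n/a → met
8. trust account balance $25,000 < $40,000 → not met
Not met: 6 of 8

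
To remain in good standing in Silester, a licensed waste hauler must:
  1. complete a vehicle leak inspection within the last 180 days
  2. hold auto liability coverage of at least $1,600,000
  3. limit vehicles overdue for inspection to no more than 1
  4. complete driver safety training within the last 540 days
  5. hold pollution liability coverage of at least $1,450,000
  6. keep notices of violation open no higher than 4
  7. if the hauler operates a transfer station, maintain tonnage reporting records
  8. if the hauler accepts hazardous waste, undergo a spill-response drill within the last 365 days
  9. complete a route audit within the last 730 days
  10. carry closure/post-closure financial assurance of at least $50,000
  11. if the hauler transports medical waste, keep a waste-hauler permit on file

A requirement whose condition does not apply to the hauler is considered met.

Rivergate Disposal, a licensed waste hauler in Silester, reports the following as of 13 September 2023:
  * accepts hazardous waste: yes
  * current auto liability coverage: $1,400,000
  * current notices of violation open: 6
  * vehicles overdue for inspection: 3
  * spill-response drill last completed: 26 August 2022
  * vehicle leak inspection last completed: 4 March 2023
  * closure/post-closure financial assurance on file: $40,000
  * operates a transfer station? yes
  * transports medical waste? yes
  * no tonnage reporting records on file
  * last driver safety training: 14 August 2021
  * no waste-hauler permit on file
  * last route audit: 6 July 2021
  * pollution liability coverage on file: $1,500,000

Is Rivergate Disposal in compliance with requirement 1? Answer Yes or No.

No

1. vehicle leak inspection 193 days ago vs limit 180 → not met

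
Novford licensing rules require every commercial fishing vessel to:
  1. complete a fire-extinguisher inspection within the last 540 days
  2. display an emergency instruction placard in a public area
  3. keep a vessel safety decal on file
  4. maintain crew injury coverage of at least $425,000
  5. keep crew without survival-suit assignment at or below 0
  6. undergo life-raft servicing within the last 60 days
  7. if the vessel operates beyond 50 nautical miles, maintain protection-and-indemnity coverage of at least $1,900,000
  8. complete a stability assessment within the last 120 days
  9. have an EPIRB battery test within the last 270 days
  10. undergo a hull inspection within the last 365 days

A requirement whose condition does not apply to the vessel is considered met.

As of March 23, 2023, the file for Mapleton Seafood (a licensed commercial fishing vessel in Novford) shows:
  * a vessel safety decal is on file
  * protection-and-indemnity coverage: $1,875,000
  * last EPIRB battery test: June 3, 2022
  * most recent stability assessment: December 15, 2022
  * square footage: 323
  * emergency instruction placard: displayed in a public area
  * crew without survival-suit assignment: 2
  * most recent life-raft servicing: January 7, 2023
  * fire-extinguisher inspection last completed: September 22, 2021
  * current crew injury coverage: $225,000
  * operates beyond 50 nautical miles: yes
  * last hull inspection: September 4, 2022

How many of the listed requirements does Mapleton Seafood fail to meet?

1. fire-extinguisher inspection 547 days ago vs limit 540 → not met
2. emergency instruction placard present → met
3. vessel safety decal present → met
4. crew injury coverage $225,000 < $425,000 → not met
5. crew without survival-suit assignment 2 > 0 → not met
6. life-raft servicing 75 days ago vs limit 60 → not met
7. condition 'operates beyond 50 nautical miles' holds; protection-and-indemnity coverage $1,875,000 < $1,900,000 → not met
8. stability assessment 98 days ago vs limit 120 → met
9. EPIRB battery test 293 days ago vs limit 270 → not met
10. hull inspection 200 days ago vs limit 365 → met
Not met: 6 of 10

6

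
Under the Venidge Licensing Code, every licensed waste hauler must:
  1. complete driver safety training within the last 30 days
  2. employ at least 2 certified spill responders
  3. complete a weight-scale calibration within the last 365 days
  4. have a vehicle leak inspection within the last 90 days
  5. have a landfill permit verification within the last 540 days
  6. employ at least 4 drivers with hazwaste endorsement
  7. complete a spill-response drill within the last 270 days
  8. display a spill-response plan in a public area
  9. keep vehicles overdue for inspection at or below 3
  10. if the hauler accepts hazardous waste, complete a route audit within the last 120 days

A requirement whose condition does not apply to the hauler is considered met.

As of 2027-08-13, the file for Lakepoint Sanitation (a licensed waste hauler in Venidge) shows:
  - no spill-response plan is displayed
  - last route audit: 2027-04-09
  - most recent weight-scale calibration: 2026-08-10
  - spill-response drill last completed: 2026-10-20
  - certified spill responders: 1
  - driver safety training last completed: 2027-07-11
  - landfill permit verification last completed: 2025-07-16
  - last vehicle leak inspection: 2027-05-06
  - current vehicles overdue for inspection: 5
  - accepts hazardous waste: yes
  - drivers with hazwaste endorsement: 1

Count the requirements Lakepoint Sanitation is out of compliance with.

10

1. driver safety training 33 days ago vs limit 30 → not met
2. certified spill responders 1 < 2 → not met
3. weight-scale calibration 368 days ago vs limit 365 → not met
4. vehicle leak inspection 99 days ago vs limit 90 → not met
5. landfill permit verification 758 days ago vs limit 540 → not met
6. drivers with hazwaste endorsement 1 < 4 → not met
7. spill-response drill 297 days ago vs limit 270 → not met
8. spill-response plan absent → not met
9. vehicles overdue for inspection 5 > 3 → not met
10. condition 'accepts hazardous waste' holds; route audit 126 days ago vs limit 120 → not met
Not met: 10 of 10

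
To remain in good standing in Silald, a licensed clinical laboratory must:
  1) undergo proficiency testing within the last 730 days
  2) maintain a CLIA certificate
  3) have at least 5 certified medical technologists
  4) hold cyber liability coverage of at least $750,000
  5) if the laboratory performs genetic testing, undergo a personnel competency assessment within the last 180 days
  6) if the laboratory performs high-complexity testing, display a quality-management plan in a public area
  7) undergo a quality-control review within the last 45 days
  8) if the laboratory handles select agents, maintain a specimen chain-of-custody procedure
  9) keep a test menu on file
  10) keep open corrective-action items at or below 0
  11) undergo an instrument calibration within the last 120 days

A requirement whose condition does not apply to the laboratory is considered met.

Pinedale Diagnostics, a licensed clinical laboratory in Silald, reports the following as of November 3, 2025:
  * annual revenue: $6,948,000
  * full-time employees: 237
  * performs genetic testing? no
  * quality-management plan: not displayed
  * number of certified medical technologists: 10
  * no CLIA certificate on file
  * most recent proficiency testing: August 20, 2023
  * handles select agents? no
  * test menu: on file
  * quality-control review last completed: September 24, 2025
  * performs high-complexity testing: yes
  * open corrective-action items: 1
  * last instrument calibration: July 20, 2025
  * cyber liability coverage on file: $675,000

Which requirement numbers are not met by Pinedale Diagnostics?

1. proficiency testing 806 days ago vs limit 730 → not met
2. CLIA certificate absent → not met
3. certified medical technologists 10 ≥ 5 → met
4. cyber liability coverage $675,000 < $750,000 → not met
5. condition 'performs genetic testing' does not hold → requirement n/a → met
6. condition 'performs high-complexity testing' holds; quality-management plan absent → not met
7. quality-control review 40 days ago vs limit 45 → met
8. condition 'handles select agents' does not hold → requirement n/a → met
9. test menu present → met
10. open corrective-action items 1 > 0 → not met
11. instrument calibration 106 days ago vs limit 120 → met
Not met: 1, 2, 4, 6, 10

1, 2, 4, 6, 10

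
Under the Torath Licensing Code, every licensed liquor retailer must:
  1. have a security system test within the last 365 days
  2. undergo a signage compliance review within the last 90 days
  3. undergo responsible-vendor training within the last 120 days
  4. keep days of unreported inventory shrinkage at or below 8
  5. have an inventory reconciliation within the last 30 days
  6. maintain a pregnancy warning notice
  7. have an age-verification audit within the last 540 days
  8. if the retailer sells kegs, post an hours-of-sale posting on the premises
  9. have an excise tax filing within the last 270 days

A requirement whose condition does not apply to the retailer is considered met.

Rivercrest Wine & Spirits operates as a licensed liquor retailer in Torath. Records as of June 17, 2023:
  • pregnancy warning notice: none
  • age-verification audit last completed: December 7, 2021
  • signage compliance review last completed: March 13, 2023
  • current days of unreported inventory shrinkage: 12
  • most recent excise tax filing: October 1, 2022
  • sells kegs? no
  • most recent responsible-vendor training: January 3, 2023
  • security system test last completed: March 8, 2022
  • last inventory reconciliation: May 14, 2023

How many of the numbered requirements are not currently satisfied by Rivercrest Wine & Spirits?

1. security system test 466 days ago vs limit 365 → not met
2. signage compliance review 96 days ago vs limit 90 → not met
3. responsible-vendor training 165 days ago vs limit 120 → not met
4. days of unreported inventory shrinkage 12 > 8 → not met
5. inventory reconciliation 34 days ago vs limit 30 → not met
6. pregnancy warning notice absent → not met
7. age-verification audit 557 days ago vs limit 540 → not met
8. condition 'sells kegs' does not hold → requirement n/a → met
9. excise tax filing 259 days ago vs limit 270 → met
Not met: 7 of 9

7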